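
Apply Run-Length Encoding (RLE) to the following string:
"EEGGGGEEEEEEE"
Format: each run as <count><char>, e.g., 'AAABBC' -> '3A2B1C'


Scanning runs left to right:
  i=0: run of 'E' x 2 -> '2E'
  i=2: run of 'G' x 4 -> '4G'
  i=6: run of 'E' x 7 -> '7E'

RLE = 2E4G7E


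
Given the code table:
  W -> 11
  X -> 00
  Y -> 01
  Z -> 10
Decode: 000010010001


Decoding:
00 -> X
00 -> X
10 -> Z
01 -> Y
00 -> X
01 -> Y


Result: XXZYXY


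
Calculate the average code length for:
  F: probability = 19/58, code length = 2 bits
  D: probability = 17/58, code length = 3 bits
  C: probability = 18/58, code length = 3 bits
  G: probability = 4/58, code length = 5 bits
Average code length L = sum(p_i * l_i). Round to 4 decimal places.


Weighted contributions p_i * l_i:
  F: (19/58) * 2 = 38/58
  D: (17/58) * 3 = 51/58
  C: (18/58) * 3 = 54/58
  G: (4/58) * 5 = 20/58
Sum = (38 + 51 + 54 + 20)/58 = 163/58

L = 163/58 = 2.8103 bits/symbol


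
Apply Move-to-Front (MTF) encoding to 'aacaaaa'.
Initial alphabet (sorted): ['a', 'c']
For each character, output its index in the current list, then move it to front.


MTF encoding:
'a': index 0 in ['a', 'c'] -> ['a', 'c']
'a': index 0 in ['a', 'c'] -> ['a', 'c']
'c': index 1 in ['a', 'c'] -> ['c', 'a']
'a': index 1 in ['c', 'a'] -> ['a', 'c']
'a': index 0 in ['a', 'c'] -> ['a', 'c']
'a': index 0 in ['a', 'c'] -> ['a', 'c']
'a': index 0 in ['a', 'c'] -> ['a', 'c']


Output: [0, 0, 1, 1, 0, 0, 0]


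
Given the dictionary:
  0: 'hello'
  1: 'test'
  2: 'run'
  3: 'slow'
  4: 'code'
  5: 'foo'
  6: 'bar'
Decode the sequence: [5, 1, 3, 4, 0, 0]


Look up each index in the dictionary:
  5 -> 'foo'
  1 -> 'test'
  3 -> 'slow'
  4 -> 'code'
  0 -> 'hello'
  0 -> 'hello'

Decoded: "foo test slow code hello hello"


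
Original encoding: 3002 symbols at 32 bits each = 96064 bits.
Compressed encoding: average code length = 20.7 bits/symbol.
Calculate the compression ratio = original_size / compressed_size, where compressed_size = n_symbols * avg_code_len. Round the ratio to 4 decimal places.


original_size = n_symbols * orig_bits = 3002 * 32 = 96064 bits
compressed_size = n_symbols * avg_code_len = 3002 * 20.7 = 62141.4 bits
ratio = original_size / compressed_size = 96064 / 62141.4 = 1.5459

Compression ratio = 1.5459


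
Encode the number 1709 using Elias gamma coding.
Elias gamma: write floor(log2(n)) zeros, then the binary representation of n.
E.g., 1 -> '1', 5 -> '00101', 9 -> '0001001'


num_bits = floor(log2(1709)) + 1 = 11
leading_zeros = num_bits - 1 = 10
binary(1709) = 11010101101

Elias gamma(1709) = '0000000000' + '11010101101' = 000000000011010101101 (21 bits)


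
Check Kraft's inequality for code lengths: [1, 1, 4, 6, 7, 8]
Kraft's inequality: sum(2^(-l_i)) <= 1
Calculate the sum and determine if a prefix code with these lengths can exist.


Sum = 2^(-1) + 2^(-1) + 2^(-4) + 2^(-6) + 2^(-7) + 2^(-8)
    = 0.5 + 0.5 + 0.0625 + 0.015625 + 0.0078125 + 0.00390625
    = 279/256 = 1.08984375
Since 1.08984375 > 1, Kraft's inequality is NOT satisfied.
A prefix code with these lengths CANNOT exist.

Kraft sum = 1.08984375. Not satisfied.


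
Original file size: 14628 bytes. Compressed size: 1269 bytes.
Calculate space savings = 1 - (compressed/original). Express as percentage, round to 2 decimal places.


ratio = compressed/original = 1269/14628 = 0.086751
savings = 1 - ratio = 1 - 0.086751 = 0.913249
as a percentage: 0.913249 * 100 = 91.32%

Space savings = 1 - 1269/14628 = 91.32%


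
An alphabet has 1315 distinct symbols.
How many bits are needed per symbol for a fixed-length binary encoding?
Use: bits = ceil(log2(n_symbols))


log2(1315) = 10.3608
Bracket: 2^10 = 1024 < 1315 <= 2^11 = 2048
So ceil(log2(1315)) = 11

bits = ceil(log2(1315)) = ceil(10.3608) = 11 bits


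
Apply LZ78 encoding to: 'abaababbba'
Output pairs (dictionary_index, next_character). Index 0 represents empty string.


LZ78 encoding steps:
Dictionary: {0: ''}
Step 1: w='' (idx 0), next='a' -> output (0, 'a'), add 'a' as idx 1
Step 2: w='' (idx 0), next='b' -> output (0, 'b'), add 'b' as idx 2
Step 3: w='a' (idx 1), next='a' -> output (1, 'a'), add 'aa' as idx 3
Step 4: w='b' (idx 2), next='a' -> output (2, 'a'), add 'ba' as idx 4
Step 5: w='b' (idx 2), next='b' -> output (2, 'b'), add 'bb' as idx 5
Step 6: w='ba' (idx 4), end of input -> output (4, '')


Encoded: [(0, 'a'), (0, 'b'), (1, 'a'), (2, 'a'), (2, 'b'), (4, '')]


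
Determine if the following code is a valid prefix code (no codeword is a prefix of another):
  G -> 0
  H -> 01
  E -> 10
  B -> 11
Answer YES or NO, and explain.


Checking each pair (does one codeword prefix another?):
  G='0' vs H='01': prefix -- VIOLATION

NO -- this is NOT a valid prefix code. G (0) is a prefix of H (01).


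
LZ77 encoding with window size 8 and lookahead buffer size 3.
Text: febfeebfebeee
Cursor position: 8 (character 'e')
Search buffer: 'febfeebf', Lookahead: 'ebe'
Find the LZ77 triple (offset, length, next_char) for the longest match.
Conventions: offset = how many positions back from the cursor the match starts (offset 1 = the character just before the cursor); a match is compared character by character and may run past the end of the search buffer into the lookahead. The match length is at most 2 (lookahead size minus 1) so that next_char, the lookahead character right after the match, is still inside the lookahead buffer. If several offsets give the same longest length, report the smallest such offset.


Try each offset into the search buffer:
  offset=1 (pos 7, char 'f'): match length 0
  offset=2 (pos 6, char 'b'): match length 0
  offset=3 (pos 5, char 'e'): match length 2
  offset=4 (pos 4, char 'e'): match length 1
  offset=5 (pos 3, char 'f'): match length 0
  offset=6 (pos 2, char 'b'): match length 0
  offset=7 (pos 1, char 'e'): match length 2
  offset=8 (pos 0, char 'f'): match length 0
Longest match has length 2, found at offsets 3, 7; take the smallest, offset 3.
next_char = character at position 8 + 2 = 10 -> 'e'

Best match: offset=3, length=2 (matching 'eb' starting at position 5)
LZ77 triple: (3, 2, 'e')


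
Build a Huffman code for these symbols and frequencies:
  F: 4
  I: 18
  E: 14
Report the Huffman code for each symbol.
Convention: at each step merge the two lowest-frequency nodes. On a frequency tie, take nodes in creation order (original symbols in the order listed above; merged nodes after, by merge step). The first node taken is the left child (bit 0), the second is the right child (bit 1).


Huffman tree construction:
Step 1: Merge F(4) + E(14) = 18
Step 2: Merge I(18) + (F+E)(18) = 36
Read each symbol's code off the tree from the root (left child = 0, right child = 1).

Codes:
  F: 10 (length 2)
  I: 0 (length 1)
  E: 11 (length 2)
Average code length: 54/36 = 1.5000 bits/symbol


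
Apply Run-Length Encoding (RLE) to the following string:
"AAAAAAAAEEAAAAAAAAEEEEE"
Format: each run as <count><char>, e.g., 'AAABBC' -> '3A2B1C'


Scanning runs left to right:
  i=0: run of 'A' x 8 -> '8A'
  i=8: run of 'E' x 2 -> '2E'
  i=10: run of 'A' x 8 -> '8A'
  i=18: run of 'E' x 5 -> '5E'

RLE = 8A2E8A5E


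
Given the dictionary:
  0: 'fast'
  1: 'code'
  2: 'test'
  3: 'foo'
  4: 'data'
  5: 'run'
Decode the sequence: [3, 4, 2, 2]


Look up each index in the dictionary:
  3 -> 'foo'
  4 -> 'data'
  2 -> 'test'
  2 -> 'test'

Decoded: "foo data test test"


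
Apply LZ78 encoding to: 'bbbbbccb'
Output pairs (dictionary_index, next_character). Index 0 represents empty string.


LZ78 encoding steps:
Dictionary: {0: ''}
Step 1: w='' (idx 0), next='b' -> output (0, 'b'), add 'b' as idx 1
Step 2: w='b' (idx 1), next='b' -> output (1, 'b'), add 'bb' as idx 2
Step 3: w='bb' (idx 2), next='c' -> output (2, 'c'), add 'bbc' as idx 3
Step 4: w='' (idx 0), next='c' -> output (0, 'c'), add 'c' as idx 4
Step 5: w='b' (idx 1), end of input -> output (1, '')


Encoded: [(0, 'b'), (1, 'b'), (2, 'c'), (0, 'c'), (1, '')]


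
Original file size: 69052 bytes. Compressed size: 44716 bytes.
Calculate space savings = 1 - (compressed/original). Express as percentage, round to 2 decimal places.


ratio = compressed/original = 44716/69052 = 0.64757
savings = 1 - ratio = 1 - 0.64757 = 0.35243
as a percentage: 0.35243 * 100 = 35.24%

Space savings = 1 - 44716/69052 = 35.24%


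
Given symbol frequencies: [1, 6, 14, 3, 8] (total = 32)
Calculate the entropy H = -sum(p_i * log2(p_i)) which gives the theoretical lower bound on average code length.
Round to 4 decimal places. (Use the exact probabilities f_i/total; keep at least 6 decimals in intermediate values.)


Per-symbol terms -p_i * log2(p_i) with p_i = f_i/32:
  p = 1/32 = 0.031250: log2(p) = -5.000000, -p*log2(p) = 0.156250
  p = 6/32 = 0.187500: log2(p) = -2.415037, -p*log2(p) = 0.452820
  p = 14/32 = 0.437500: log2(p) = -1.192645, -p*log2(p) = 0.521782
  p = 3/32 = 0.093750: log2(p) = -3.415037, -p*log2(p) = 0.320160
  p = 8/32 = 0.250000: log2(p) = -2.000000, -p*log2(p) = 0.500000
H = 0.156250 + 0.452820 + 0.521782 + 0.320160 + 0.500000 = 1.951012

H = 1.951 bits/symbol


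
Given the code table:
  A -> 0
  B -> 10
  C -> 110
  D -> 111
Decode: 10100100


Decoding:
10 -> B
10 -> B
0 -> A
10 -> B
0 -> A


Result: BBABA


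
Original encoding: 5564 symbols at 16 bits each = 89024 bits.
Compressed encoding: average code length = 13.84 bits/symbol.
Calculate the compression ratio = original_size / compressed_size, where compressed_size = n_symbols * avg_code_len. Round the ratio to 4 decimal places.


original_size = n_symbols * orig_bits = 5564 * 16 = 89024 bits
compressed_size = n_symbols * avg_code_len = 5564 * 13.84 = 77005.76 bits
ratio = original_size / compressed_size = 89024 / 77005.76 = 1.1561

Compression ratio = 1.1561


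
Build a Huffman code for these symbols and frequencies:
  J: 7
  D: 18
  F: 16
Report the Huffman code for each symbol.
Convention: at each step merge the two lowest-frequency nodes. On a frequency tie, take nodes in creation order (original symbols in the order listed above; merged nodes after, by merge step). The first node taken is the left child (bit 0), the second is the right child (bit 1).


Huffman tree construction:
Step 1: Merge J(7) + F(16) = 23
Step 2: Merge D(18) + (J+F)(23) = 41
Read each symbol's code off the tree from the root (left child = 0, right child = 1).

Codes:
  J: 10 (length 2)
  D: 0 (length 1)
  F: 11 (length 2)
Average code length: 64/41 = 1.5610 bits/symbol


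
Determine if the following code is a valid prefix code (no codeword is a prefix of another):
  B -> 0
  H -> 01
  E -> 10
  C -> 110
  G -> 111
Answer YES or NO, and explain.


Checking each pair (does one codeword prefix another?):
  B='0' vs H='01': prefix -- VIOLATION

NO -- this is NOT a valid prefix code. B (0) is a prefix of H (01).


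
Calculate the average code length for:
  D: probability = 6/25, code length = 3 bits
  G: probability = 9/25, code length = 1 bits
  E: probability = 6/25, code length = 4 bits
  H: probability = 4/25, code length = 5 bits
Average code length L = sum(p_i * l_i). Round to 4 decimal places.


Weighted contributions p_i * l_i:
  D: (6/25) * 3 = 18/25
  G: (9/25) * 1 = 9/25
  E: (6/25) * 4 = 24/25
  H: (4/25) * 5 = 20/25
Sum = (18 + 9 + 24 + 20)/25 = 71/25

L = 71/25 = 2.8400 bits/symbol


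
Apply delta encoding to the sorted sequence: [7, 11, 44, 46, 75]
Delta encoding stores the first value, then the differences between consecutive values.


First value: 7
Deltas:
  11 - 7 = 4
  44 - 11 = 33
  46 - 44 = 2
  75 - 46 = 29


Delta encoded: [7, 4, 33, 2, 29]


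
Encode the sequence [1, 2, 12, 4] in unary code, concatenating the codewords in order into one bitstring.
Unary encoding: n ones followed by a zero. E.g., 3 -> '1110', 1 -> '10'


Encode each number as n ones followed by a terminating 0:
  1 -> 10 (2 bits)
  2 -> 110 (3 bits)
  12 -> 1111111111110 (13 bits)
  4 -> 11110 (5 bits)
Total length = 2 + 3 + 13 + 5 = 23 bits.

Unary([1, 2, 12, 4]) = 10110111111111111011110 (23 bits)


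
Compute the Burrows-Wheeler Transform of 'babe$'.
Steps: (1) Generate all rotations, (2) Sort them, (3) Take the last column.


Rotations (sorted):
  0: $babe -> last char: e
  1: abe$b -> last char: b
  2: babe$ -> last char: $
  3: be$ba -> last char: a
  4: e$bab -> last char: b


BWT = eb$ab


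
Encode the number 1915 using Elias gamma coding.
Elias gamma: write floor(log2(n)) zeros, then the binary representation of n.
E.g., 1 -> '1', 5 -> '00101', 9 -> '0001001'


num_bits = floor(log2(1915)) + 1 = 11
leading_zeros = num_bits - 1 = 10
binary(1915) = 11101111011

Elias gamma(1915) = '0000000000' + '11101111011' = 000000000011101111011 (21 bits)


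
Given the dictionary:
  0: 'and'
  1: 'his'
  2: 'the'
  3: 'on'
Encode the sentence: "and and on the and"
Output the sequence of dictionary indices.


Look up each word in the dictionary:
  'and' -> 0
  'and' -> 0
  'on' -> 3
  'the' -> 2
  'and' -> 0

Encoded: [0, 0, 3, 2, 0]


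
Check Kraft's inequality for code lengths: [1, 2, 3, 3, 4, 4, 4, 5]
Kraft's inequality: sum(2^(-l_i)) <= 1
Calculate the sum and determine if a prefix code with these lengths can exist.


Sum = 2^(-1) + 2^(-2) + 2^(-3) + 2^(-3) + 2^(-4) + 2^(-4) + 2^(-4) + 2^(-5)
    = 0.5 + 0.25 + 0.125 + 0.125 + 0.0625 + 0.0625 + 0.0625 + 0.03125
    = 39/32 = 1.21875
Since 1.21875 > 1, Kraft's inequality is NOT satisfied.
A prefix code with these lengths CANNOT exist.

Kraft sum = 1.21875. Not satisfied.


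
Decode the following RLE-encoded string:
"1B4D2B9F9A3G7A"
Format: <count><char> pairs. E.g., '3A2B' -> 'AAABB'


Expanding each <count><char> pair:
  1B -> 'B'
  4D -> 'DDDD'
  2B -> 'BB'
  9F -> 'FFFFFFFFF'
  9A -> 'AAAAAAAAA'
  3G -> 'GGG'
  7A -> 'AAAAAAA'

Decoded = BDDDDBBFFFFFFFFFAAAAAAAAAGGGAAAAAAA


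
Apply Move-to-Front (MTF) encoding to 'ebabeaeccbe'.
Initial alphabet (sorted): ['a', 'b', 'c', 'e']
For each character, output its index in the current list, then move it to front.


MTF encoding:
'e': index 3 in ['a', 'b', 'c', 'e'] -> ['e', 'a', 'b', 'c']
'b': index 2 in ['e', 'a', 'b', 'c'] -> ['b', 'e', 'a', 'c']
'a': index 2 in ['b', 'e', 'a', 'c'] -> ['a', 'b', 'e', 'c']
'b': index 1 in ['a', 'b', 'e', 'c'] -> ['b', 'a', 'e', 'c']
'e': index 2 in ['b', 'a', 'e', 'c'] -> ['e', 'b', 'a', 'c']
'a': index 2 in ['e', 'b', 'a', 'c'] -> ['a', 'e', 'b', 'c']
'e': index 1 in ['a', 'e', 'b', 'c'] -> ['e', 'a', 'b', 'c']
'c': index 3 in ['e', 'a', 'b', 'c'] -> ['c', 'e', 'a', 'b']
'c': index 0 in ['c', 'e', 'a', 'b'] -> ['c', 'e', 'a', 'b']
'b': index 3 in ['c', 'e', 'a', 'b'] -> ['b', 'c', 'e', 'a']
'e': index 2 in ['b', 'c', 'e', 'a'] -> ['e', 'b', 'c', 'a']


Output: [3, 2, 2, 1, 2, 2, 1, 3, 0, 3, 2]


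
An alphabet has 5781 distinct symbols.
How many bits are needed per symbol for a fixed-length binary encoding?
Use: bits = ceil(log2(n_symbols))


log2(5781) = 12.4971
Bracket: 2^12 = 4096 < 5781 <= 2^13 = 8192
So ceil(log2(5781)) = 13

bits = ceil(log2(5781)) = ceil(12.4971) = 13 bits


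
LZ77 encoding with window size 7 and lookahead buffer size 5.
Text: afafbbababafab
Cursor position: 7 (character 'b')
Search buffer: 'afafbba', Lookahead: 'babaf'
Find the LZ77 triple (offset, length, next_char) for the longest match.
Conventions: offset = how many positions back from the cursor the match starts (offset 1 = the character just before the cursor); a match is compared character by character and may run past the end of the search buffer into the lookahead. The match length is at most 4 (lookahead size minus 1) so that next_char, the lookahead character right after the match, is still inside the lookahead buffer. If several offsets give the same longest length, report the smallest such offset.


Try each offset into the search buffer:
  offset=1 (pos 6, char 'a'): match length 0
  offset=2 (pos 5, char 'b'): match length 4
  offset=3 (pos 4, char 'b'): match length 1
  offset=4 (pos 3, char 'f'): match length 0
  offset=5 (pos 2, char 'a'): match length 0
  offset=6 (pos 1, char 'f'): match length 0
  offset=7 (pos 0, char 'a'): match length 0
Longest match has length 4 at offset 2.
next_char = character at position 7 + 4 = 11 -> 'f'

Best match: offset=2, length=4 (matching 'baba' starting at position 5)
LZ77 triple: (2, 4, 'f')


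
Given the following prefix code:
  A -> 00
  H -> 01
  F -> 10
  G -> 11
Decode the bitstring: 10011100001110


Decoding step by step:
Bits 10 -> F
Bits 01 -> H
Bits 11 -> G
Bits 00 -> A
Bits 00 -> A
Bits 11 -> G
Bits 10 -> F


Decoded message: FHGAAGF


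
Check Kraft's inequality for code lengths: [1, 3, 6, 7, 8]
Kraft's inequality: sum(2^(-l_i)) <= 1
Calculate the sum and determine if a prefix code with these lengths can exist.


Sum = 2^(-1) + 2^(-3) + 2^(-6) + 2^(-7) + 2^(-8)
    = 0.5 + 0.125 + 0.015625 + 0.0078125 + 0.00390625
    = 167/256 = 0.65234375
Since 0.65234375 <= 1, Kraft's inequality IS satisfied.
A prefix code with these lengths CAN exist.

Kraft sum = 0.65234375. Satisfied.


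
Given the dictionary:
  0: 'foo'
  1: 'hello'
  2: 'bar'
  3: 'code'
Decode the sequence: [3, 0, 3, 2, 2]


Look up each index in the dictionary:
  3 -> 'code'
  0 -> 'foo'
  3 -> 'code'
  2 -> 'bar'
  2 -> 'bar'

Decoded: "code foo code bar bar"


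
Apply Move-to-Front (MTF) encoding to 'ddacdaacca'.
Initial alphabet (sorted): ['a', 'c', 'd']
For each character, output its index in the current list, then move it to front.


MTF encoding:
'd': index 2 in ['a', 'c', 'd'] -> ['d', 'a', 'c']
'd': index 0 in ['d', 'a', 'c'] -> ['d', 'a', 'c']
'a': index 1 in ['d', 'a', 'c'] -> ['a', 'd', 'c']
'c': index 2 in ['a', 'd', 'c'] -> ['c', 'a', 'd']
'd': index 2 in ['c', 'a', 'd'] -> ['d', 'c', 'a']
'a': index 2 in ['d', 'c', 'a'] -> ['a', 'd', 'c']
'a': index 0 in ['a', 'd', 'c'] -> ['a', 'd', 'c']
'c': index 2 in ['a', 'd', 'c'] -> ['c', 'a', 'd']
'c': index 0 in ['c', 'a', 'd'] -> ['c', 'a', 'd']
'a': index 1 in ['c', 'a', 'd'] -> ['a', 'c', 'd']


Output: [2, 0, 1, 2, 2, 2, 0, 2, 0, 1]


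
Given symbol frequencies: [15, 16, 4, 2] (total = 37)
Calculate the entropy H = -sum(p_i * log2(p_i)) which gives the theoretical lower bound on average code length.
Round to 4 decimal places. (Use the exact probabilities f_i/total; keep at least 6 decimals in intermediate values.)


Per-symbol terms -p_i * log2(p_i) with p_i = f_i/37:
  p = 15/37 = 0.405405: log2(p) = -1.302563, -p*log2(p) = 0.528066
  p = 16/37 = 0.432432: log2(p) = -1.209453, -p*log2(p) = 0.523007
  p = 4/37 = 0.108108: log2(p) = -3.209453, -p*log2(p) = 0.346968
  p = 2/37 = 0.054054: log2(p) = -4.209453, -p*log2(p) = 0.227538
H = 0.528066 + 0.523007 + 0.346968 + 0.227538 = 1.625579

H = 1.6256 bits/symbol


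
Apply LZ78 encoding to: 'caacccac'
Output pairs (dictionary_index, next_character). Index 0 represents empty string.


LZ78 encoding steps:
Dictionary: {0: ''}
Step 1: w='' (idx 0), next='c' -> output (0, 'c'), add 'c' as idx 1
Step 2: w='' (idx 0), next='a' -> output (0, 'a'), add 'a' as idx 2
Step 3: w='a' (idx 2), next='c' -> output (2, 'c'), add 'ac' as idx 3
Step 4: w='c' (idx 1), next='c' -> output (1, 'c'), add 'cc' as idx 4
Step 5: w='ac' (idx 3), end of input -> output (3, '')


Encoded: [(0, 'c'), (0, 'a'), (2, 'c'), (1, 'c'), (3, '')]


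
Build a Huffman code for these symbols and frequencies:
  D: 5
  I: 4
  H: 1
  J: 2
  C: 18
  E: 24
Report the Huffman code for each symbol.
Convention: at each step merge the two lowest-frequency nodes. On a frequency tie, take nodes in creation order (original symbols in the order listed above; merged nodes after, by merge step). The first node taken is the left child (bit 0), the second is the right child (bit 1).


Huffman tree construction:
Step 1: Merge H(1) + J(2) = 3
Step 2: Merge (H+J)(3) + I(4) = 7
Step 3: Merge D(5) + ((H+J)+I)(7) = 12
Step 4: Merge (D+((H+J)+I))(12) + C(18) = 30
Step 5: Merge E(24) + ((D+((H+J)+I))+C)(30) = 54
Read each symbol's code off the tree from the root (left child = 0, right child = 1).

Codes:
  D: 100 (length 3)
  I: 1011 (length 4)
  H: 10100 (length 5)
  J: 10101 (length 5)
  C: 11 (length 2)
  E: 0 (length 1)
Average code length: 106/54 = 1.9630 bits/symbol


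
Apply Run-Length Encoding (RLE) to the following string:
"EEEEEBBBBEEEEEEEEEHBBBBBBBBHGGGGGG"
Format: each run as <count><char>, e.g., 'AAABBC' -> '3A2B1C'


Scanning runs left to right:
  i=0: run of 'E' x 5 -> '5E'
  i=5: run of 'B' x 4 -> '4B'
  i=9: run of 'E' x 9 -> '9E'
  i=18: run of 'H' x 1 -> '1H'
  i=19: run of 'B' x 8 -> '8B'
  i=27: run of 'H' x 1 -> '1H'
  i=28: run of 'G' x 6 -> '6G'

RLE = 5E4B9E1H8B1H6G


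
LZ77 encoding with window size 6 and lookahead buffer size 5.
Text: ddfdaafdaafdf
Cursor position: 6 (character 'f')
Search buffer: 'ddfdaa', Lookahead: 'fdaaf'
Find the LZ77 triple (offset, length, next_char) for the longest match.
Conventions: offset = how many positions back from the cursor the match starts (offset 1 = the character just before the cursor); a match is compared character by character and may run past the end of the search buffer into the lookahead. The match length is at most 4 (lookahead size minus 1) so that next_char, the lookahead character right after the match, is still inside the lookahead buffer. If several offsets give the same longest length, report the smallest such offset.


Try each offset into the search buffer:
  offset=1 (pos 5, char 'a'): match length 0
  offset=2 (pos 4, char 'a'): match length 0
  offset=3 (pos 3, char 'd'): match length 0
  offset=4 (pos 2, char 'f'): match length 4
  offset=5 (pos 1, char 'd'): match length 0
  offset=6 (pos 0, char 'd'): match length 0
Longest match has length 4 at offset 4.
next_char = character at position 6 + 4 = 10 -> 'f'

Best match: offset=4, length=4 (matching 'fdaa' starting at position 2)
LZ77 triple: (4, 4, 'f')


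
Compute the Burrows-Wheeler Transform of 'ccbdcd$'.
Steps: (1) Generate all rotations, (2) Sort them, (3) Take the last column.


Rotations (sorted):
  0: $ccbdcd -> last char: d
  1: bdcd$cc -> last char: c
  2: cbdcd$c -> last char: c
  3: ccbdcd$ -> last char: $
  4: cd$ccbd -> last char: d
  5: d$ccbdc -> last char: c
  6: dcd$ccb -> last char: b


BWT = dcc$dcb


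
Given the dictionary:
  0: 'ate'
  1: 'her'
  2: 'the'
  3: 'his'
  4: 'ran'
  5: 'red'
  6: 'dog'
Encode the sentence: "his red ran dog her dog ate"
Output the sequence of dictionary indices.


Look up each word in the dictionary:
  'his' -> 3
  'red' -> 5
  'ran' -> 4
  'dog' -> 6
  'her' -> 1
  'dog' -> 6
  'ate' -> 0

Encoded: [3, 5, 4, 6, 1, 6, 0]


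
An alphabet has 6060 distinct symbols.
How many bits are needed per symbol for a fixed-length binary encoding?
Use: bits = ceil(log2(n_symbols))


log2(6060) = 12.5651
Bracket: 2^12 = 4096 < 6060 <= 2^13 = 8192
So ceil(log2(6060)) = 13

bits = ceil(log2(6060)) = ceil(12.5651) = 13 bits


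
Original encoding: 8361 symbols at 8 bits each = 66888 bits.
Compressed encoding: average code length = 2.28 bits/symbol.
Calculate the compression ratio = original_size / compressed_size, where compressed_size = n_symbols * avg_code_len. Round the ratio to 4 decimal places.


original_size = n_symbols * orig_bits = 8361 * 8 = 66888 bits
compressed_size = n_symbols * avg_code_len = 8361 * 2.28 = 19063.08 bits
ratio = original_size / compressed_size = 66888 / 19063.08 = 3.5088

Compression ratio = 3.5088


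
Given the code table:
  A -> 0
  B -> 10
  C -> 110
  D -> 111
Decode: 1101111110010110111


Decoding:
110 -> C
111 -> D
111 -> D
0 -> A
0 -> A
10 -> B
110 -> C
111 -> D


Result: CDDAABCD


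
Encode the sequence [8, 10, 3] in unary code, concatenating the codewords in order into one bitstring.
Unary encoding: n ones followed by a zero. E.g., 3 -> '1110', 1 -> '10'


Encode each number as n ones followed by a terminating 0:
  8 -> 111111110 (9 bits)
  10 -> 11111111110 (11 bits)
  3 -> 1110 (4 bits)
Total length = 9 + 11 + 4 = 24 bits.

Unary([8, 10, 3]) = 111111110111111111101110 (24 bits)


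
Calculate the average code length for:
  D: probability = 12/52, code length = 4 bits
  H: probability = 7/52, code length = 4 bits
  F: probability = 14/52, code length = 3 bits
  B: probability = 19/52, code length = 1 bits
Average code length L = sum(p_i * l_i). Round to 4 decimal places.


Weighted contributions p_i * l_i:
  D: (12/52) * 4 = 48/52
  H: (7/52) * 4 = 28/52
  F: (14/52) * 3 = 42/52
  B: (19/52) * 1 = 19/52
Sum = (48 + 28 + 42 + 19)/52 = 137/52

L = 137/52 = 2.6346 bits/symbol


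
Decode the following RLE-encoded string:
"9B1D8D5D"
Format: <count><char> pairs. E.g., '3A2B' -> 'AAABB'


Expanding each <count><char> pair:
  9B -> 'BBBBBBBBB'
  1D -> 'D'
  8D -> 'DDDDDDDD'
  5D -> 'DDDDD'

Decoded = BBBBBBBBBDDDDDDDDDDDDDD


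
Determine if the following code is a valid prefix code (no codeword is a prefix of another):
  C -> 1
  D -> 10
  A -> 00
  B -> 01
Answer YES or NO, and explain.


Checking each pair (does one codeword prefix another?):
  C='1' vs D='10': prefix -- VIOLATION

NO -- this is NOT a valid prefix code. C (1) is a prefix of D (10).


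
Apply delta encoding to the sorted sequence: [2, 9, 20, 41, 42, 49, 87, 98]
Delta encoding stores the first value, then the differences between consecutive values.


First value: 2
Deltas:
  9 - 2 = 7
  20 - 9 = 11
  41 - 20 = 21
  42 - 41 = 1
  49 - 42 = 7
  87 - 49 = 38
  98 - 87 = 11


Delta encoded: [2, 7, 11, 21, 1, 7, 38, 11]


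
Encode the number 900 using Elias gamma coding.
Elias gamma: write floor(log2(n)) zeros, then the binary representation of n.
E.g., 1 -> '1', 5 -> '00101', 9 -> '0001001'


num_bits = floor(log2(900)) + 1 = 10
leading_zeros = num_bits - 1 = 9
binary(900) = 1110000100

Elias gamma(900) = '000000000' + '1110000100' = 0000000001110000100 (19 bits)


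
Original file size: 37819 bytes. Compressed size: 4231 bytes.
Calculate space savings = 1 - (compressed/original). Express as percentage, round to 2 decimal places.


ratio = compressed/original = 4231/37819 = 0.111875
savings = 1 - ratio = 1 - 0.111875 = 0.888125
as a percentage: 0.888125 * 100 = 88.81%

Space savings = 1 - 4231/37819 = 88.81%


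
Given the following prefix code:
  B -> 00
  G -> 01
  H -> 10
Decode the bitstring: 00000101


Decoding step by step:
Bits 00 -> B
Bits 00 -> B
Bits 01 -> G
Bits 01 -> G


Decoded message: BBGG


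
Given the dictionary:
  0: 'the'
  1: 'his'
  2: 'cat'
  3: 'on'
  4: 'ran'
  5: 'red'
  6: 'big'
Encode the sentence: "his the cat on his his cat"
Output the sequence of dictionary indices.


Look up each word in the dictionary:
  'his' -> 1
  'the' -> 0
  'cat' -> 2
  'on' -> 3
  'his' -> 1
  'his' -> 1
  'cat' -> 2

Encoded: [1, 0, 2, 3, 1, 1, 2]


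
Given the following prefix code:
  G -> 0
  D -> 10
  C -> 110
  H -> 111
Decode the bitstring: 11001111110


Decoding step by step:
Bits 110 -> C
Bits 0 -> G
Bits 111 -> H
Bits 111 -> H
Bits 0 -> G


Decoded message: CGHHG


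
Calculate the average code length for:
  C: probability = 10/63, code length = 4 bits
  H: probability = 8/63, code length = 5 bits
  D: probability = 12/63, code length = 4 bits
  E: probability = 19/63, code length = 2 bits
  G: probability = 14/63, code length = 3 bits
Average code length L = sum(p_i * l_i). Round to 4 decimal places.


Weighted contributions p_i * l_i:
  C: (10/63) * 4 = 40/63
  H: (8/63) * 5 = 40/63
  D: (12/63) * 4 = 48/63
  E: (19/63) * 2 = 38/63
  G: (14/63) * 3 = 42/63
Sum = (40 + 40 + 48 + 38 + 42)/63 = 208/63

L = 208/63 = 3.3016 bits/symbol


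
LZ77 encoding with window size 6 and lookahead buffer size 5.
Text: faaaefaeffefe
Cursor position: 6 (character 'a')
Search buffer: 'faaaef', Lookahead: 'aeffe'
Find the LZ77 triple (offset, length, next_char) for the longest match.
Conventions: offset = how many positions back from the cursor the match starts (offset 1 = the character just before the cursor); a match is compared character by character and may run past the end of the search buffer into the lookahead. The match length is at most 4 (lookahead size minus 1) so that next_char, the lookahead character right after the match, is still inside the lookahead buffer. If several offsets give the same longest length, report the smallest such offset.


Try each offset into the search buffer:
  offset=1 (pos 5, char 'f'): match length 0
  offset=2 (pos 4, char 'e'): match length 0
  offset=3 (pos 3, char 'a'): match length 3
  offset=4 (pos 2, char 'a'): match length 1
  offset=5 (pos 1, char 'a'): match length 1
  offset=6 (pos 0, char 'f'): match length 0
Longest match has length 3 at offset 3.
next_char = character at position 6 + 3 = 9 -> 'f'

Best match: offset=3, length=3 (matching 'aef' starting at position 3)
LZ77 triple: (3, 3, 'f')


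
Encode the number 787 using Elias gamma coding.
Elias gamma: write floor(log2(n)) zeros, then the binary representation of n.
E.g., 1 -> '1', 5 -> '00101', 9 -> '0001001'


num_bits = floor(log2(787)) + 1 = 10
leading_zeros = num_bits - 1 = 9
binary(787) = 1100010011

Elias gamma(787) = '000000000' + '1100010011' = 0000000001100010011 (19 bits)


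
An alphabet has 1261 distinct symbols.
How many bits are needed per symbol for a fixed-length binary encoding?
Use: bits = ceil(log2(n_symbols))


log2(1261) = 10.3004
Bracket: 2^10 = 1024 < 1261 <= 2^11 = 2048
So ceil(log2(1261)) = 11

bits = ceil(log2(1261)) = ceil(10.3004) = 11 bits


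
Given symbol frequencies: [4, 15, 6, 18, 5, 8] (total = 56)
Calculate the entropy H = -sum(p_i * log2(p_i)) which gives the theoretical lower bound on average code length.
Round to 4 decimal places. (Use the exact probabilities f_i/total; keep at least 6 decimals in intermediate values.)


Per-symbol terms -p_i * log2(p_i) with p_i = f_i/56:
  p = 4/56 = 0.071429: log2(p) = -3.807355, -p*log2(p) = 0.271954
  p = 15/56 = 0.267857: log2(p) = -1.900464, -p*log2(p) = 0.509053
  p = 6/56 = 0.107143: log2(p) = -3.222392, -p*log2(p) = 0.345256
  p = 18/56 = 0.321429: log2(p) = -1.637430, -p*log2(p) = 0.526317
  p = 5/56 = 0.089286: log2(p) = -3.485427, -p*log2(p) = 0.311199
  p = 8/56 = 0.142857: log2(p) = -2.807355, -p*log2(p) = 0.401051
H = 0.271954 + 0.509053 + 0.345256 + 0.526317 + 0.311199 + 0.401051 = 2.364830

H = 2.3648 bits/symbol


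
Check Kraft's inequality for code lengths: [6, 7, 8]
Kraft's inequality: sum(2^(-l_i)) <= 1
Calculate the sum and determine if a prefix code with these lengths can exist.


Sum = 2^(-6) + 2^(-7) + 2^(-8)
    = 0.015625 + 0.0078125 + 0.00390625
    = 7/256 = 0.02734375
Since 0.02734375 <= 1, Kraft's inequality IS satisfied.
A prefix code with these lengths CAN exist.

Kraft sum = 0.02734375. Satisfied.


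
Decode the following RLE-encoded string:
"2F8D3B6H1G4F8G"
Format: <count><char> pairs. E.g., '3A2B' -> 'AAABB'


Expanding each <count><char> pair:
  2F -> 'FF'
  8D -> 'DDDDDDDD'
  3B -> 'BBB'
  6H -> 'HHHHHH'
  1G -> 'G'
  4F -> 'FFFF'
  8G -> 'GGGGGGGG'

Decoded = FFDDDDDDDDBBBHHHHHHGFFFFGGGGGGGG


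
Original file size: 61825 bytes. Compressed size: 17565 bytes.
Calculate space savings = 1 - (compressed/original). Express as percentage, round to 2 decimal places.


ratio = compressed/original = 17565/61825 = 0.284108
savings = 1 - ratio = 1 - 0.284108 = 0.715892
as a percentage: 0.715892 * 100 = 71.59%

Space savings = 1 - 17565/61825 = 71.59%


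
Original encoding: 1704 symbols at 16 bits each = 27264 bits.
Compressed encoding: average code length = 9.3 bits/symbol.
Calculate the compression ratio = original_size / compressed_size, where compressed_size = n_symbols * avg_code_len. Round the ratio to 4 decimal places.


original_size = n_symbols * orig_bits = 1704 * 16 = 27264 bits
compressed_size = n_symbols * avg_code_len = 1704 * 9.3 = 15847.2 bits
ratio = original_size / compressed_size = 27264 / 15847.2 = 1.7204

Compression ratio = 1.7204


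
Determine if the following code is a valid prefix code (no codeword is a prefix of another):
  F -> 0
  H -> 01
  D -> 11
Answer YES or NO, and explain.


Checking each pair (does one codeword prefix another?):
  F='0' vs H='01': prefix -- VIOLATION

NO -- this is NOT a valid prefix code. F (0) is a prefix of H (01).


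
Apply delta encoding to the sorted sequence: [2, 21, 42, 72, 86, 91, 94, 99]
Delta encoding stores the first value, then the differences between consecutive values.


First value: 2
Deltas:
  21 - 2 = 19
  42 - 21 = 21
  72 - 42 = 30
  86 - 72 = 14
  91 - 86 = 5
  94 - 91 = 3
  99 - 94 = 5


Delta encoded: [2, 19, 21, 30, 14, 5, 3, 5]


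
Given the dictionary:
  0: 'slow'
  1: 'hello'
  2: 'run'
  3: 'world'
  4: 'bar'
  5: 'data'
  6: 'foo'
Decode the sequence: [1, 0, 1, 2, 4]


Look up each index in the dictionary:
  1 -> 'hello'
  0 -> 'slow'
  1 -> 'hello'
  2 -> 'run'
  4 -> 'bar'

Decoded: "hello slow hello run bar"


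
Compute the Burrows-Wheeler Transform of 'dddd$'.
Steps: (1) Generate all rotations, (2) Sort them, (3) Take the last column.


Rotations (sorted):
  0: $dddd -> last char: d
  1: d$ddd -> last char: d
  2: dd$dd -> last char: d
  3: ddd$d -> last char: d
  4: dddd$ -> last char: $


BWT = dddd$


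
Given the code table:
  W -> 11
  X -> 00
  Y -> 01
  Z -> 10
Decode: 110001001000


Decoding:
11 -> W
00 -> X
01 -> Y
00 -> X
10 -> Z
00 -> X


Result: WXYXZX


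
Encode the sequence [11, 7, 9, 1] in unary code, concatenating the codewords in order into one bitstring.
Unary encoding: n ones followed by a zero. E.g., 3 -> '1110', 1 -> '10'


Encode each number as n ones followed by a terminating 0:
  11 -> 111111111110 (12 bits)
  7 -> 11111110 (8 bits)
  9 -> 1111111110 (10 bits)
  1 -> 10 (2 bits)
Total length = 12 + 8 + 10 + 2 = 32 bits.

Unary([11, 7, 9, 1]) = 11111111111011111110111111111010 (32 bits)


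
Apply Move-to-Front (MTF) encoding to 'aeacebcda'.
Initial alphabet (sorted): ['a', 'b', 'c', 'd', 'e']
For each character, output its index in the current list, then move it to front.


MTF encoding:
'a': index 0 in ['a', 'b', 'c', 'd', 'e'] -> ['a', 'b', 'c', 'd', 'e']
'e': index 4 in ['a', 'b', 'c', 'd', 'e'] -> ['e', 'a', 'b', 'c', 'd']
'a': index 1 in ['e', 'a', 'b', 'c', 'd'] -> ['a', 'e', 'b', 'c', 'd']
'c': index 3 in ['a', 'e', 'b', 'c', 'd'] -> ['c', 'a', 'e', 'b', 'd']
'e': index 2 in ['c', 'a', 'e', 'b', 'd'] -> ['e', 'c', 'a', 'b', 'd']
'b': index 3 in ['e', 'c', 'a', 'b', 'd'] -> ['b', 'e', 'c', 'a', 'd']
'c': index 2 in ['b', 'e', 'c', 'a', 'd'] -> ['c', 'b', 'e', 'a', 'd']
'd': index 4 in ['c', 'b', 'e', 'a', 'd'] -> ['d', 'c', 'b', 'e', 'a']
'a': index 4 in ['d', 'c', 'b', 'e', 'a'] -> ['a', 'd', 'c', 'b', 'e']


Output: [0, 4, 1, 3, 2, 3, 2, 4, 4]


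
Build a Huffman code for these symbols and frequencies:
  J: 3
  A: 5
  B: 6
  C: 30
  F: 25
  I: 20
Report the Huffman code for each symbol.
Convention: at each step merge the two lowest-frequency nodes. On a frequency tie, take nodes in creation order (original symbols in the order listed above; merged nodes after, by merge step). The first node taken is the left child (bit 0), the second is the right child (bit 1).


Huffman tree construction:
Step 1: Merge J(3) + A(5) = 8
Step 2: Merge B(6) + (J+A)(8) = 14
Step 3: Merge (B+(J+A))(14) + I(20) = 34
Step 4: Merge F(25) + C(30) = 55
Step 5: Merge ((B+(J+A))+I)(34) + (F+C)(55) = 89
Read each symbol's code off the tree from the root (left child = 0, right child = 1).

Codes:
  J: 0010 (length 4)
  A: 0011 (length 4)
  B: 000 (length 3)
  C: 11 (length 2)
  F: 10 (length 2)
  I: 01 (length 2)
Average code length: 200/89 = 2.2472 bits/symbol


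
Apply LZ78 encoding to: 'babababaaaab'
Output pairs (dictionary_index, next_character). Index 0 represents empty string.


LZ78 encoding steps:
Dictionary: {0: ''}
Step 1: w='' (idx 0), next='b' -> output (0, 'b'), add 'b' as idx 1
Step 2: w='' (idx 0), next='a' -> output (0, 'a'), add 'a' as idx 2
Step 3: w='b' (idx 1), next='a' -> output (1, 'a'), add 'ba' as idx 3
Step 4: w='ba' (idx 3), next='b' -> output (3, 'b'), add 'bab' as idx 4
Step 5: w='a' (idx 2), next='a' -> output (2, 'a'), add 'aa' as idx 5
Step 6: w='aa' (idx 5), next='b' -> output (5, 'b'), add 'aab' as idx 6


Encoded: [(0, 'b'), (0, 'a'), (1, 'a'), (3, 'b'), (2, 'a'), (5, 'b')]


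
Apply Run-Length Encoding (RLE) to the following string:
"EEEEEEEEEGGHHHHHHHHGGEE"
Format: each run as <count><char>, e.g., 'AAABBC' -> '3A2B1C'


Scanning runs left to right:
  i=0: run of 'E' x 9 -> '9E'
  i=9: run of 'G' x 2 -> '2G'
  i=11: run of 'H' x 8 -> '8H'
  i=19: run of 'G' x 2 -> '2G'
  i=21: run of 'E' x 2 -> '2E'

RLE = 9E2G8H2G2E


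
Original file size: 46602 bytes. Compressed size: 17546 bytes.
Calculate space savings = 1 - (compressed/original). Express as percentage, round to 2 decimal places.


ratio = compressed/original = 17546/46602 = 0.376507
savings = 1 - ratio = 1 - 0.376507 = 0.623493
as a percentage: 0.623493 * 100 = 62.35%

Space savings = 1 - 17546/46602 = 62.35%


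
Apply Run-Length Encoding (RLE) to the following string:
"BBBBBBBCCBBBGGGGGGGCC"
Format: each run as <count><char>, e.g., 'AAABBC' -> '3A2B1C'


Scanning runs left to right:
  i=0: run of 'B' x 7 -> '7B'
  i=7: run of 'C' x 2 -> '2C'
  i=9: run of 'B' x 3 -> '3B'
  i=12: run of 'G' x 7 -> '7G'
  i=19: run of 'C' x 2 -> '2C'

RLE = 7B2C3B7G2C


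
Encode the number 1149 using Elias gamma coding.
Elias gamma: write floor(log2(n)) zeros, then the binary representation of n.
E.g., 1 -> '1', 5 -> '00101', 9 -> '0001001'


num_bits = floor(log2(1149)) + 1 = 11
leading_zeros = num_bits - 1 = 10
binary(1149) = 10001111101

Elias gamma(1149) = '0000000000' + '10001111101' = 000000000010001111101 (21 bits)


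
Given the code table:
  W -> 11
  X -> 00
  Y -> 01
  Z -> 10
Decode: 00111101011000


Decoding:
00 -> X
11 -> W
11 -> W
01 -> Y
01 -> Y
10 -> Z
00 -> X


Result: XWWYYZX


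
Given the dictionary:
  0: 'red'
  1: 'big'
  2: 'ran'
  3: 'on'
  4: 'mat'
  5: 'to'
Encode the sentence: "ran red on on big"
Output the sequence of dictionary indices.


Look up each word in the dictionary:
  'ran' -> 2
  'red' -> 0
  'on' -> 3
  'on' -> 3
  'big' -> 1

Encoded: [2, 0, 3, 3, 1]


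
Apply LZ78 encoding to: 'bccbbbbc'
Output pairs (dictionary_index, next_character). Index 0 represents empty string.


LZ78 encoding steps:
Dictionary: {0: ''}
Step 1: w='' (idx 0), next='b' -> output (0, 'b'), add 'b' as idx 1
Step 2: w='' (idx 0), next='c' -> output (0, 'c'), add 'c' as idx 2
Step 3: w='c' (idx 2), next='b' -> output (2, 'b'), add 'cb' as idx 3
Step 4: w='b' (idx 1), next='b' -> output (1, 'b'), add 'bb' as idx 4
Step 5: w='b' (idx 1), next='c' -> output (1, 'c'), add 'bc' as idx 5


Encoded: [(0, 'b'), (0, 'c'), (2, 'b'), (1, 'b'), (1, 'c')]


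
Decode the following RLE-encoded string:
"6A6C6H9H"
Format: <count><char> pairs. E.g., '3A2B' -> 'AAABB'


Expanding each <count><char> pair:
  6A -> 'AAAAAA'
  6C -> 'CCCCCC'
  6H -> 'HHHHHH'
  9H -> 'HHHHHHHHH'

Decoded = AAAAAACCCCCCHHHHHHHHHHHHHHH


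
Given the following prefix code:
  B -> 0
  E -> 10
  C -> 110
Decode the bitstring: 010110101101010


Decoding step by step:
Bits 0 -> B
Bits 10 -> E
Bits 110 -> C
Bits 10 -> E
Bits 110 -> C
Bits 10 -> E
Bits 10 -> E


Decoded message: BECECEE


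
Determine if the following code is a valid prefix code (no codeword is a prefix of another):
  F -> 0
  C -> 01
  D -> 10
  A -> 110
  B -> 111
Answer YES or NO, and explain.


Checking each pair (does one codeword prefix another?):
  F='0' vs C='01': prefix -- VIOLATION

NO -- this is NOT a valid prefix code. F (0) is a prefix of C (01).


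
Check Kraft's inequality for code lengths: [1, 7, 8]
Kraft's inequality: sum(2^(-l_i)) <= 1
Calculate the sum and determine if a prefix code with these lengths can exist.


Sum = 2^(-1) + 2^(-7) + 2^(-8)
    = 0.5 + 0.0078125 + 0.00390625
    = 131/256 = 0.51171875
Since 0.51171875 <= 1, Kraft's inequality IS satisfied.
A prefix code with these lengths CAN exist.

Kraft sum = 0.51171875. Satisfied.


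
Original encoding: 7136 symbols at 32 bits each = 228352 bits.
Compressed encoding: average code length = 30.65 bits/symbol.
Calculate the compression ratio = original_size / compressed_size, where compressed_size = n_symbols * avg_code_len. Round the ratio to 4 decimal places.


original_size = n_symbols * orig_bits = 7136 * 32 = 228352 bits
compressed_size = n_symbols * avg_code_len = 7136 * 30.65 = 218718.4 bits
ratio = original_size / compressed_size = 228352 / 218718.4 = 1.044

Compression ratio = 1.044
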